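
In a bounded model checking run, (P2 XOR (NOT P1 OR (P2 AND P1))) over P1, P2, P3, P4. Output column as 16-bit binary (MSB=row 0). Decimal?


Formula: (P2 XOR (NOT P1 OR (P2 AND P1))) over P1, P2, P3, P4 (16 rows)
Evaluate each row (bits = P1,P2,P3,P4, MSB first):
  row 0 [0000]: (0 XOR (NOT 0 OR (0 AND 0))) -> 1
  row 1 [0001]: (0 XOR (NOT 0 OR (0 AND 0))) -> 1
  row 2 [0010]: (0 XOR (NOT 0 OR (0 AND 0))) -> 1
  row 3 [0011]: (0 XOR (NOT 0 OR (0 AND 0))) -> 1
  row 4 [0100]: (1 XOR (NOT 0 OR (1 AND 0))) -> 0
  row 5 [0101]: (1 XOR (NOT 0 OR (1 AND 0))) -> 0
  row 6 [0110]: (1 XOR (NOT 0 OR (1 AND 0))) -> 0
  row 7 [0111]: (1 XOR (NOT 0 OR (1 AND 0))) -> 0
  row 8 [1000]: (0 XOR (NOT 1 OR (0 AND 1))) -> 0
  row 9 [1001]: (0 XOR (NOT 1 OR (0 AND 1))) -> 0
  row 10 [1010]: (0 XOR (NOT 1 OR (0 AND 1))) -> 0
  row 11 [1011]: (0 XOR (NOT 1 OR (0 AND 1))) -> 0
  row 12 [1100]: (1 XOR (NOT 1 OR (1 AND 1))) -> 0
  row 13 [1101]: (1 XOR (NOT 1 OR (1 AND 1))) -> 0
  row 14 [1110]: (1 XOR (NOT 1 OR (1 AND 1))) -> 0
  row 15 [1111]: (1 XOR (NOT 1 OR (1 AND 1))) -> 0
Full result column, 4 rows per line (P1,P2 fixed per line; P3,P4 runs 00..11 left to right):
  rows 0-3 [P1,P2=00]: 1111  = hex F
  rows 4-7 [P1,P2=01]: 0000  = hex 0
  rows 8-11 [P1,P2=10]: 0000  = hex 0
  rows 12-15 [P1,P2=11]: 0000  = hex 0
Output column (row 0 .. row 15) = 1111000000000000
Output column grouped in 4s = 1111 0000 0000 0000 = 0xF000
Convert to decimal digit by digit (value = value*16 + digit):
  F -> 15
  15*16 + 0 = 240
  240*16 + 0 = 3840
  3840*16 + 0 = 61440
Decimal = 61440

61440


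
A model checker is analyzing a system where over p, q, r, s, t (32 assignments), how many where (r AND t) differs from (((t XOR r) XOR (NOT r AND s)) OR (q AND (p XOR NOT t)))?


F1 = (r AND t)
F2 = (((t XOR r) XOR (NOT r AND s)) OR (q AND (p XOR NOT t)))
Evaluate both on each of 32 rows (bits = p,q,r,s,t):
  row 0 [00000]: F1=0 F2=0 -> 0
  row 1 [00001]: F1=0 F2=1 (differ) -> 1
  row 2 [00010]: F1=0 F2=1 (differ) -> 1
  row 3 [00011]: F1=0 F2=0 -> 0
  row 4 [00100]: F1=0 F2=1 (differ) -> 1
  row 5 [00101]: F1=1 F2=0 (differ) -> 1
  row 6 [00110]: F1=0 F2=1 (differ) -> 1
  row 7 [00111]: F1=1 F2=0 (differ) -> 1
  row 8 [01000]: F1=0 F2=1 (differ) -> 1
  row 9 [01001]: F1=0 F2=1 (differ) -> 1
  row 10 [01010]: F1=0 F2=1 (differ) -> 1
  row 11 [01011]: F1=0 F2=0 -> 0
  row 12 [01100]: F1=0 F2=1 (differ) -> 1
  row 13 [01101]: F1=1 F2=0 (differ) -> 1
  row 14 [01110]: F1=0 F2=1 (differ) -> 1
  row 15 [01111]: F1=1 F2=0 (differ) -> 1
  row 16 [10000]: F1=0 F2=0 -> 0
  row 17 [10001]: F1=0 F2=1 (differ) -> 1
  row 18 [10010]: F1=0 F2=1 (differ) -> 1
  row 19 [10011]: F1=0 F2=0 -> 0
  row 20 [10100]: F1=0 F2=1 (differ) -> 1
  row 21 [10101]: F1=1 F2=0 (differ) -> 1
  row 22 [10110]: F1=0 F2=1 (differ) -> 1
  row 23 [10111]: F1=1 F2=0 (differ) -> 1
  row 24 [11000]: F1=0 F2=0 -> 0
  row 25 [11001]: F1=0 F2=1 (differ) -> 1
  row 26 [11010]: F1=0 F2=1 (differ) -> 1
  row 27 [11011]: F1=0 F2=1 (differ) -> 1
  row 28 [11100]: F1=0 F2=1 (differ) -> 1
  row 29 [11101]: F1=1 F2=1 -> 0
  row 30 [11110]: F1=0 F2=1 (differ) -> 1
  row 31 [11111]: F1=1 F2=1 -> 0
Full result column, 8 rows per line (p,q fixed per line; r,s,t runs 000..111 left to right):
  rows 0-7 [p,q=00]: 01101111  (ones: 6)
  rows 8-15 [p,q=01]: 11101111  (ones: 7)
  rows 16-23 [p,q=10]: 01101111  (ones: 6)
  rows 24-31 [p,q=11]: 01111010  (ones: 5)
Disagreements = 6+7+6+5 = 24

24


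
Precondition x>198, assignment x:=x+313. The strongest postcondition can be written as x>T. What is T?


Formula: sp(P, x:=E) = exists old_x. (x = E[old_x/x]) AND P[old_x/x] (old_x is the value of x before the assignment; eliminate old_x by solving x = E[old_x/x] for old_x)
Step 1: Precondition P: x>198, i.e. old_x > 198
Step 2: Assignment gives x = old_x + 313, so old_x = x - 313
Step 3: Substitute into P: x - 313 > 198
Step 4: Simplify: x > 198+313 = 511

511


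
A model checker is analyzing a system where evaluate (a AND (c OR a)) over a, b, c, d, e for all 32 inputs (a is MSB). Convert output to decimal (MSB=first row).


Formula: (a AND (c OR a)) over a, b, c, d, e (32 rows)
Evaluate each row (bits = a,b,c,d,e, MSB first):
  row 0 [00000]: (0 AND (0 OR 0)) -> 0
  row 1 [00001]: (0 AND (0 OR 0)) -> 0
  row 2 [00010]: (0 AND (0 OR 0)) -> 0
  row 3 [00011]: (0 AND (0 OR 0)) -> 0
  row 4 [00100]: (0 AND (1 OR 0)) -> 0
  row 5 [00101]: (0 AND (1 OR 0)) -> 0
  row 6 [00110]: (0 AND (1 OR 0)) -> 0
  row 7 [00111]: (0 AND (1 OR 0)) -> 0
  row 8 [01000]: (0 AND (0 OR 0)) -> 0
  row 9 [01001]: (0 AND (0 OR 0)) -> 0
  row 10 [01010]: (0 AND (0 OR 0)) -> 0
  row 11 [01011]: (0 AND (0 OR 0)) -> 0
  row 12 [01100]: (0 AND (1 OR 0)) -> 0
  row 13 [01101]: (0 AND (1 OR 0)) -> 0
  row 14 [01110]: (0 AND (1 OR 0)) -> 0
  row 15 [01111]: (0 AND (1 OR 0)) -> 0
  row 16 [10000]: (1 AND (0 OR 1)) -> 1
  row 17 [10001]: (1 AND (0 OR 1)) -> 1
  row 18 [10010]: (1 AND (0 OR 1)) -> 1
  row 19 [10011]: (1 AND (0 OR 1)) -> 1
  row 20 [10100]: (1 AND (1 OR 1)) -> 1
  row 21 [10101]: (1 AND (1 OR 1)) -> 1
  row 22 [10110]: (1 AND (1 OR 1)) -> 1
  row 23 [10111]: (1 AND (1 OR 1)) -> 1
  row 24 [11000]: (1 AND (0 OR 1)) -> 1
  row 25 [11001]: (1 AND (0 OR 1)) -> 1
  row 26 [11010]: (1 AND (0 OR 1)) -> 1
  row 27 [11011]: (1 AND (0 OR 1)) -> 1
  row 28 [11100]: (1 AND (1 OR 1)) -> 1
  row 29 [11101]: (1 AND (1 OR 1)) -> 1
  row 30 [11110]: (1 AND (1 OR 1)) -> 1
  row 31 [11111]: (1 AND (1 OR 1)) -> 1
Full result column, 4 rows per line (a,b,c fixed per line; d,e runs 00..11 left to right):
  rows 0-3 [a,b,c=000]: 0000  = hex 0
  rows 4-7 [a,b,c=001]: 0000  = hex 0
  rows 8-11 [a,b,c=010]: 0000  = hex 0
  rows 12-15 [a,b,c=011]: 0000  = hex 0
  rows 16-19 [a,b,c=100]: 1111  = hex F
  rows 20-23 [a,b,c=101]: 1111  = hex F
  rows 24-27 [a,b,c=110]: 1111  = hex F
  rows 28-31 [a,b,c=111]: 1111  = hex F
Output column (row 0 .. row 31) = 00000000000000001111111111111111
Output column grouped in 4s = 0000 0000 0000 0000 1111 1111 1111 1111 = 0x0000FFFF
Convert to decimal digit by digit (value = value*16 + digit):
  0 -> 0
  0*16 + 0 = 0
  0*16 + 0 = 0
  0*16 + 0 = 0
  0*16 + 15 (F) = 15
  15*16 + 15 (F) = 255
  255*16 + 15 (F) = 4095
  4095*16 + 15 (F) = 65535
Decimal = 65535

65535


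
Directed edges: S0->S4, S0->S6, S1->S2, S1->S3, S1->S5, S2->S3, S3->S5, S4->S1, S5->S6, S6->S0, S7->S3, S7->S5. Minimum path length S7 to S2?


BFS layer-by-layer from S7:
  dist 0: {S7}
  dist 1: {S3, S5}
  dist 2: {S6}
  dist 3: {S0}
  dist 4: {S4}
  dist 5: {S1}
  dist 6: {S2}
  -> S2 reached at distance 6
Shortest path length = 6

6


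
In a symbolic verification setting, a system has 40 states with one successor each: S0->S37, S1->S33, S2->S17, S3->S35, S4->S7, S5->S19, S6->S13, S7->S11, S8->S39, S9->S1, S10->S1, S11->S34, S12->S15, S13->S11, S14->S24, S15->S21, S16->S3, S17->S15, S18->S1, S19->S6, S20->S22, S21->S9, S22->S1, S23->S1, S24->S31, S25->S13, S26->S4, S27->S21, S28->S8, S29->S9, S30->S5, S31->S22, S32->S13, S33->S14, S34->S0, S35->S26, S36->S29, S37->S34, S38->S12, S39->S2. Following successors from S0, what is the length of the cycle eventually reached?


Trace from S0 until a state repeats:
  S0 -> S37 -> S34 -> S0
S0 first seen at step 0, revisited at step 3.
Cycle length = 3 - 0 = 3

3


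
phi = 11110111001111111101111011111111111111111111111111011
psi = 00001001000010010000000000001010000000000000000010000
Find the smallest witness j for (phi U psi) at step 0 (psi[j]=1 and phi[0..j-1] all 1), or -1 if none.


(phi U psi) at 0: need smallest j with psi[j]=1 and phi[i]=1 for all i in [0,j).
Scan from step 0:
  step 0: phi=1, psi=0 -> continue
  step 1: phi=1, psi=0 -> continue
  step 2: phi=1, psi=0 -> continue
  step 3: phi=1, psi=0 -> continue
  step 4: psi=1 and phi held for [0,4) -> witness found
Witness step = 4

4


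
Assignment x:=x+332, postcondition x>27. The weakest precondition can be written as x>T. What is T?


Formula: wp(x:=E, P) = P[E/x] (substitute E for x in postcondition)
Step 1: Postcondition: x>27
Step 2: Substitute x+332 for x: x+332>27
Step 3: Solve for x: x > 27-332 = -305

-305


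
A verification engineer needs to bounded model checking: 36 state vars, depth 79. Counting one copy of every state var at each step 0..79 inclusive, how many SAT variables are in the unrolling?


BMC unrolls to depth k, creating one copy of each state var for steps 0..k.
Step count = 79 + 1 = 80 (steps 0 through 79)
Vars per step = 36
Total = 36 * 80 = 2880

2880


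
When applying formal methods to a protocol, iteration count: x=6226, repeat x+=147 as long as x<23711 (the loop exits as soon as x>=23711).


Step 1: x goes from 6226 toward 23711 by 147; the body runs while x<23711, so iterations = ceil((bound-start)/step)
Step 2: Distance=17485
Step 3: ceil(17485/147)=119

119


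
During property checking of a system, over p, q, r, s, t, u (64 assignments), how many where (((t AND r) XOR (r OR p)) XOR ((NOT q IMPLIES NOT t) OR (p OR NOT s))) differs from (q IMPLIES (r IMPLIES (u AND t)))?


F1 = (((t AND r) XOR (r OR p)) XOR ((NOT q IMPLIES NOT t) OR (p OR NOT s)))
F2 = (q IMPLIES (r IMPLIES (u AND t)))
Evaluate both on each of 64 rows (bits = p,q,r,s,t,u):
  row 0 [000000]: F1=1 F2=1 -> 0
  row 1 [000001]: F1=1 F2=1 -> 0
  row 2 [000010]: F1=1 F2=1 -> 0
  row 3 [000011]: F1=1 F2=1 -> 0
  row 4 [000100]: F1=1 F2=1 -> 0
  (every remaining row is evaluated the same way; all 64 results are listed next)
Full result column, 8 rows per line (p,q,r fixed per line; s,t,u runs 000..111 left to right):
  rows 0-7 [p,q,r=000]: 00000011  (ones: 2)
  rows 8-15 [p,q,r=001]: 11001111  (ones: 6)
  rows 16-23 [p,q,r=010]: 00000000  (ones: 0)
  rows 24-31 [p,q,r=011]: 00100010  (ones: 2)
  rows 32-39 [p,q,r=100]: 11111111  (ones: 8)
  rows 40-47 [p,q,r=101]: 11001100  (ones: 4)
  rows 48-55 [p,q,r=110]: 11111111  (ones: 8)
  rows 56-63 [p,q,r=111]: 00100010  (ones: 2)
Disagreements = 2+6+0+2+8+4+8+2 = 32

32


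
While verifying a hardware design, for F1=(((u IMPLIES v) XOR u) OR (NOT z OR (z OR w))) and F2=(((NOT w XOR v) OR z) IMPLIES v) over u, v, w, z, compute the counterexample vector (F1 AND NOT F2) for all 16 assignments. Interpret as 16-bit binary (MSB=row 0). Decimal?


F1 = (((u IMPLIES v) XOR u) OR (NOT z OR (z OR w)))
F2 = (((NOT w XOR v) OR z) IMPLIES v)
Counterexample to F1=>F2 is where F1=1 and F2=0.
Evaluate each row (bits = u,v,w,z, MSB first):
  row 0 [0000]: F1=1 F2=0 -> F1&~F2 -> 1
  row 1 [0001]: F1=1 F2=0 -> F1&~F2 -> 1
  row 2 [0010]: F1=1 F2=1 -> F1&~F2 -> 0
  row 3 [0011]: F1=1 F2=0 -> F1&~F2 -> 1
  row 4 [0100]: F1=1 F2=1 -> F1&~F2 -> 0
  row 5 [0101]: F1=1 F2=1 -> F1&~F2 -> 0
  row 6 [0110]: F1=1 F2=1 -> F1&~F2 -> 0
  row 7 [0111]: F1=1 F2=1 -> F1&~F2 -> 0
  row 8 [1000]: F1=1 F2=0 -> F1&~F2 -> 1
  row 9 [1001]: F1=1 F2=0 -> F1&~F2 -> 1
  row 10 [1010]: F1=1 F2=1 -> F1&~F2 -> 0
  row 11 [1011]: F1=1 F2=0 -> F1&~F2 -> 1
  row 12 [1100]: F1=1 F2=1 -> F1&~F2 -> 0
  row 13 [1101]: F1=1 F2=1 -> F1&~F2 -> 0
  row 14 [1110]: F1=1 F2=1 -> F1&~F2 -> 0
  row 15 [1111]: F1=1 F2=1 -> F1&~F2 -> 0
Full result column, 4 rows per line (u,v fixed per line; w,z runs 00..11 left to right):
  rows 0-3 [u,v=00]: 1101  = hex D
  rows 4-7 [u,v=01]: 0000  = hex 0
  rows 8-11 [u,v=10]: 1101  = hex D
  rows 12-15 [u,v=11]: 0000  = hex 0
Counterexample vector (row 0 .. row 15) = 1101000011010000
Output column grouped in 4s = 1101 0000 1101 0000 = 0xD0D0
Convert to decimal digit by digit (value = value*16 + digit):
  D -> 13
  13*16 + 0 = 208
  208*16 + 13 (D) = 3341
  3341*16 + 0 = 53456
Decimal = 53456

53456


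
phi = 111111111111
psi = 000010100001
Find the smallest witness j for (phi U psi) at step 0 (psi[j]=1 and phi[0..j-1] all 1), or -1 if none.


(phi U psi) at 0: need smallest j with psi[j]=1 and phi[i]=1 for all i in [0,j).
Scan from step 0:
  step 0: phi=1, psi=0 -> continue
  step 1: phi=1, psi=0 -> continue
  step 2: phi=1, psi=0 -> continue
  step 3: phi=1, psi=0 -> continue
  step 4: psi=1 and phi held for [0,4) -> witness found
Witness step = 4

4


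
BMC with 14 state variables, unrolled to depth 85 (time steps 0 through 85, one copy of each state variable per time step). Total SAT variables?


BMC unrolls to depth k, creating one copy of each state var for steps 0..k.
Step count = 85 + 1 = 86 (steps 0 through 85)
Vars per step = 14
Total = 14 * 86 = 1204

1204


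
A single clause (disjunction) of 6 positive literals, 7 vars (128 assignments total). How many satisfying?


Step 1: Total=2^7=128
Step 2: Unsat when all 6 false: 2^1=2
Step 3: Sat=128-2=126

126


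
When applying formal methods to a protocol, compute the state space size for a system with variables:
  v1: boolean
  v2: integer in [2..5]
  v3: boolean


State space = product of domain sizes of all variables.
Domain sizes:
  v1 (boolean): 2
  v2 (integer in [2..5]): 4
  v3 (boolean): 2
Product = 2 * 4 * 2 = 16

16


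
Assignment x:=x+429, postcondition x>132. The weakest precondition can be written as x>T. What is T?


Formula: wp(x:=E, P) = P[E/x] (substitute E for x in postcondition)
Step 1: Postcondition: x>132
Step 2: Substitute x+429 for x: x+429>132
Step 3: Solve for x: x > 132-429 = -297

-297


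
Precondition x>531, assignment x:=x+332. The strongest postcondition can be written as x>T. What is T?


Formula: sp(P, x:=E) = exists old_x. (x = E[old_x/x]) AND P[old_x/x] (old_x is the value of x before the assignment; eliminate old_x by solving x = E[old_x/x] for old_x)
Step 1: Precondition P: x>531, i.e. old_x > 531
Step 2: Assignment gives x = old_x + 332, so old_x = x - 332
Step 3: Substitute into P: x - 332 > 531
Step 4: Simplify: x > 531+332 = 863

863


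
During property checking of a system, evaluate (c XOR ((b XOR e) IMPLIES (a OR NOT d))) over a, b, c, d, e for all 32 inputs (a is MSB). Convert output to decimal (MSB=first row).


Formula: (c XOR ((b XOR e) IMPLIES (a OR NOT d))) over a, b, c, d, e (32 rows)
Evaluate each row (bits = a,b,c,d,e, MSB first):
  row 0 [00000]: (0 XOR ((0 XOR 0) IMPLIES (0 OR NOT 0))) -> 1
  row 1 [00001]: (0 XOR ((0 XOR 1) IMPLIES (0 OR NOT 0))) -> 1
  row 2 [00010]: (0 XOR ((0 XOR 0) IMPLIES (0 OR NOT 1))) -> 1
  row 3 [00011]: (0 XOR ((0 XOR 1) IMPLIES (0 OR NOT 1))) -> 0
  row 4 [00100]: (1 XOR ((0 XOR 0) IMPLIES (0 OR NOT 0))) -> 0
  row 5 [00101]: (1 XOR ((0 XOR 1) IMPLIES (0 OR NOT 0))) -> 0
  row 6 [00110]: (1 XOR ((0 XOR 0) IMPLIES (0 OR NOT 1))) -> 0
  row 7 [00111]: (1 XOR ((0 XOR 1) IMPLIES (0 OR NOT 1))) -> 1
  row 8 [01000]: (0 XOR ((1 XOR 0) IMPLIES (0 OR NOT 0))) -> 1
  row 9 [01001]: (0 XOR ((1 XOR 1) IMPLIES (0 OR NOT 0))) -> 1
  row 10 [01010]: (0 XOR ((1 XOR 0) IMPLIES (0 OR NOT 1))) -> 0
  row 11 [01011]: (0 XOR ((1 XOR 1) IMPLIES (0 OR NOT 1))) -> 1
  row 12 [01100]: (1 XOR ((1 XOR 0) IMPLIES (0 OR NOT 0))) -> 0
  row 13 [01101]: (1 XOR ((1 XOR 1) IMPLIES (0 OR NOT 0))) -> 0
  row 14 [01110]: (1 XOR ((1 XOR 0) IMPLIES (0 OR NOT 1))) -> 1
  row 15 [01111]: (1 XOR ((1 XOR 1) IMPLIES (0 OR NOT 1))) -> 0
  row 16 [10000]: (0 XOR ((0 XOR 0) IMPLIES (1 OR NOT 0))) -> 1
  row 17 [10001]: (0 XOR ((0 XOR 1) IMPLIES (1 OR NOT 0))) -> 1
  row 18 [10010]: (0 XOR ((0 XOR 0) IMPLIES (1 OR NOT 1))) -> 1
  row 19 [10011]: (0 XOR ((0 XOR 1) IMPLIES (1 OR NOT 1))) -> 1
  row 20 [10100]: (1 XOR ((0 XOR 0) IMPLIES (1 OR NOT 0))) -> 0
  row 21 [10101]: (1 XOR ((0 XOR 1) IMPLIES (1 OR NOT 0))) -> 0
  row 22 [10110]: (1 XOR ((0 XOR 0) IMPLIES (1 OR NOT 1))) -> 0
  row 23 [10111]: (1 XOR ((0 XOR 1) IMPLIES (1 OR NOT 1))) -> 0
  row 24 [11000]: (0 XOR ((1 XOR 0) IMPLIES (1 OR NOT 0))) -> 1
  row 25 [11001]: (0 XOR ((1 XOR 1) IMPLIES (1 OR NOT 0))) -> 1
  row 26 [11010]: (0 XOR ((1 XOR 0) IMPLIES (1 OR NOT 1))) -> 1
  row 27 [11011]: (0 XOR ((1 XOR 1) IMPLIES (1 OR NOT 1))) -> 1
  row 28 [11100]: (1 XOR ((1 XOR 0) IMPLIES (1 OR NOT 0))) -> 0
  row 29 [11101]: (1 XOR ((1 XOR 1) IMPLIES (1 OR NOT 0))) -> 0
  row 30 [11110]: (1 XOR ((1 XOR 0) IMPLIES (1 OR NOT 1))) -> 0
  row 31 [11111]: (1 XOR ((1 XOR 1) IMPLIES (1 OR NOT 1))) -> 0
Full result column, 4 rows per line (a,b,c fixed per line; d,e runs 00..11 left to right):
  rows 0-3 [a,b,c=000]: 1110  = hex E
  rows 4-7 [a,b,c=001]: 0001  = hex 1
  rows 8-11 [a,b,c=010]: 1101  = hex D
  rows 12-15 [a,b,c=011]: 0010  = hex 2
  rows 16-19 [a,b,c=100]: 1111  = hex F
  rows 20-23 [a,b,c=101]: 0000  = hex 0
  rows 24-27 [a,b,c=110]: 1111  = hex F
  rows 28-31 [a,b,c=111]: 0000  = hex 0
Output column (row 0 .. row 31) = 11100001110100101111000011110000
Output column grouped in 4s = 1110 0001 1101 0010 1111 0000 1111 0000 = 0xE1D2F0F0
Convert to decimal digit by digit (value = value*16 + digit):
  E -> 14
  14*16 + 1 = 225
  225*16 + 13 (D) = 3613
  3613*16 + 2 = 57810
  57810*16 + 15 (F) = 924975
  924975*16 + 0 = 14799600
  14799600*16 + 15 (F) = 236793615
  236793615*16 + 0 = 3788697840
Decimal = 3788697840

3788697840


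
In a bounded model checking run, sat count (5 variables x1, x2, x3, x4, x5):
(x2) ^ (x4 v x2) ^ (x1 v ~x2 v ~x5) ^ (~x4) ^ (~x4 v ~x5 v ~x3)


CNF with 5 clauses over 5 vars (32 assignments).
An assignment satisfies CNF iff every clause has >=1 true literal.
Check each row (bits = x1,x2,x3,x4,x5; clause T/F shown):
  row 0 [00000]: clauses=FFTTT -> 0
  row 1 [00001]: clauses=FFTTT -> 0
  row 2 [00010]: clauses=FTTFT -> 0
  row 3 [00011]: clauses=FTTFT -> 0
  row 4 [00100]: clauses=FFTTT -> 0
  row 5 [00101]: clauses=FFTTT -> 0
  row 6 [00110]: clauses=FTTFT -> 0
  row 7 [00111]: clauses=FTTFF -> 0
  row 8 [01000]: clauses=TTTTT -> 1
  row 9 [01001]: clauses=TTFTT -> 0
  row 10 [01010]: clauses=TTTFT -> 0
  row 11 [01011]: clauses=TTFFT -> 0
  row 12 [01100]: clauses=TTTTT -> 1
  row 13 [01101]: clauses=TTFTT -> 0
  row 14 [01110]: clauses=TTTFT -> 0
  row 15 [01111]: clauses=TTFFF -> 0
  row 16 [10000]: clauses=FFTTT -> 0
  row 17 [10001]: clauses=FFTTT -> 0
  row 18 [10010]: clauses=FTTFT -> 0
  row 19 [10011]: clauses=FTTFT -> 0
  row 20 [10100]: clauses=FFTTT -> 0
  row 21 [10101]: clauses=FFTTT -> 0
  row 22 [10110]: clauses=FTTFT -> 0
  row 23 [10111]: clauses=FTTFF -> 0
  row 24 [11000]: clauses=TTTTT -> 1
  row 25 [11001]: clauses=TTTTT -> 1
  row 26 [11010]: clauses=TTTFT -> 0
  row 27 [11011]: clauses=TTTFT -> 0
  row 28 [11100]: clauses=TTTTT -> 1
  row 29 [11101]: clauses=TTTTT -> 1
  row 30 [11110]: clauses=TTTFT -> 0
  row 31 [11111]: clauses=TTTFF -> 0
Full result column, 8 rows per line (x1,x2 fixed per line; x3,x4,x5 runs 000..111 left to right):
  rows 0-7 [x1,x2=00]: 00000000  (ones: 0)
  rows 8-15 [x1,x2=01]: 10001000  (ones: 2)
  rows 16-23 [x1,x2=10]: 00000000  (ones: 0)
  rows 24-31 [x1,x2=11]: 11001100  (ones: 4)
Satisfying assignments = 0+2+0+4 = 6

6


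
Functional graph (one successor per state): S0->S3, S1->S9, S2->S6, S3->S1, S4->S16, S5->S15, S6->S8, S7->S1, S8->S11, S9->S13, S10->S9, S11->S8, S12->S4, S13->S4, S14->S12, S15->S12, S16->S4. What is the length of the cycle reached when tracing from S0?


Trace from S0 until a state repeats:
  S0 -> S3 -> S1 -> S9 -> S13 -> S4 -> S16 -> S4
S4 first seen at step 5, revisited at step 7.
Cycle length = 7 - 5 = 2

2


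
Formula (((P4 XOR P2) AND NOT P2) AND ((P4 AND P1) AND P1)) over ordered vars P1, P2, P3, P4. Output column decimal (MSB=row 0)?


Formula: (((P4 XOR P2) AND NOT P2) AND ((P4 AND P1) AND P1)) over P1, P2, P3, P4 (16 rows)
Evaluate each row (bits = P1,P2,P3,P4, MSB first):
  row 0 [0000]: (((0 XOR 0) AND NOT 0) AND ((0 AND 0) AND 0)) -> 0
  row 1 [0001]: (((1 XOR 0) AND NOT 0) AND ((1 AND 0) AND 0)) -> 0
  row 2 [0010]: (((0 XOR 0) AND NOT 0) AND ((0 AND 0) AND 0)) -> 0
  row 3 [0011]: (((1 XOR 0) AND NOT 0) AND ((1 AND 0) AND 0)) -> 0
  row 4 [0100]: (((0 XOR 1) AND NOT 1) AND ((0 AND 0) AND 0)) -> 0
  row 5 [0101]: (((1 XOR 1) AND NOT 1) AND ((1 AND 0) AND 0)) -> 0
  row 6 [0110]: (((0 XOR 1) AND NOT 1) AND ((0 AND 0) AND 0)) -> 0
  row 7 [0111]: (((1 XOR 1) AND NOT 1) AND ((1 AND 0) AND 0)) -> 0
  row 8 [1000]: (((0 XOR 0) AND NOT 0) AND ((0 AND 1) AND 1)) -> 0
  row 9 [1001]: (((1 XOR 0) AND NOT 0) AND ((1 AND 1) AND 1)) -> 1
  row 10 [1010]: (((0 XOR 0) AND NOT 0) AND ((0 AND 1) AND 1)) -> 0
  row 11 [1011]: (((1 XOR 0) AND NOT 0) AND ((1 AND 1) AND 1)) -> 1
  row 12 [1100]: (((0 XOR 1) AND NOT 1) AND ((0 AND 1) AND 1)) -> 0
  row 13 [1101]: (((1 XOR 1) AND NOT 1) AND ((1 AND 1) AND 1)) -> 0
  row 14 [1110]: (((0 XOR 1) AND NOT 1) AND ((0 AND 1) AND 1)) -> 0
  row 15 [1111]: (((1 XOR 1) AND NOT 1) AND ((1 AND 1) AND 1)) -> 0
Full result column, 4 rows per line (P1,P2 fixed per line; P3,P4 runs 00..11 left to right):
  rows 0-3 [P1,P2=00]: 0000  = hex 0
  rows 4-7 [P1,P2=01]: 0000  = hex 0
  rows 8-11 [P1,P2=10]: 0101  = hex 5
  rows 12-15 [P1,P2=11]: 0000  = hex 0
Output column (row 0 .. row 15) = 0000000001010000
Output column grouped in 4s = 0000 0000 0101 0000 = 0x0050
Convert to decimal digit by digit (value = value*16 + digit):
  0 -> 0
  0*16 + 0 = 0
  0*16 + 5 = 5
  5*16 + 0 = 80
Decimal = 80

80


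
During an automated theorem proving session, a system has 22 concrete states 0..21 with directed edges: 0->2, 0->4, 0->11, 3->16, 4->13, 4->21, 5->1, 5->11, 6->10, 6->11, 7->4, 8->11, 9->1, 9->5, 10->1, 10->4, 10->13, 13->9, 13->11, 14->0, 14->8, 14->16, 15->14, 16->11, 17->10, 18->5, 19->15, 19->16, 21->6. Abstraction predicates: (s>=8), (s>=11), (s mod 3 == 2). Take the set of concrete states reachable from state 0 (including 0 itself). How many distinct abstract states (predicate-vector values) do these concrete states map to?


BFS from 0:
Concrete reachable: {0, 1, 2, 4, 5, 6, 9, 10, 11, 13, 21}
Abstract via predicates (s>=8), (s>=11), (s mod 3 == 2):
  (0,0,0) <- {0, 1, 4, 6}
  (0,0,1) <- {2, 5}
  (1,0,0) <- {9, 10}
  (1,1,0) <- {13, 21}
  (1,1,1) <- {11}
Distinct abstract states = 5

5


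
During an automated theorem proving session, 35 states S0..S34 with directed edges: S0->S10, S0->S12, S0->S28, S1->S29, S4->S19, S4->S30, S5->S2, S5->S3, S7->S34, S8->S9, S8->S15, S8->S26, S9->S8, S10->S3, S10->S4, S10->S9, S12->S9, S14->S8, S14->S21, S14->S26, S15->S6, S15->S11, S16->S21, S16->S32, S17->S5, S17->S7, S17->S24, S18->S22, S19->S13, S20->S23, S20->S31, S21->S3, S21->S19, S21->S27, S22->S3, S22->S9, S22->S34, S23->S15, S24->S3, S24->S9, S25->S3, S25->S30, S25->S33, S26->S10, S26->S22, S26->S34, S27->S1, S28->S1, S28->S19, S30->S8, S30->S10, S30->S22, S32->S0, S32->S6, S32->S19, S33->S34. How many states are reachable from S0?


BFS from S0:
  layer 0: {S0}
  layer 1: {S10, S12, S28}
  layer 2: {S1, S3, S4, S9, S19}
  layer 3: {S8, S13, S29, S30}
  layer 4: {S15, S22, S26}
  layer 5: {S6, S11, S34}
Reachable set: {S0, S1, S3, S4, S6, S8, S9, S10, S11, S12, S13, S15, S19, S22, S26, S28, S29, S30, S34}
Count = 19

19


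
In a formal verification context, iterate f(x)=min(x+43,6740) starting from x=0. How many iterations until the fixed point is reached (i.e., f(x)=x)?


Step 1: x=0, cap=6740, increment=43
Step 2: x grows by 43 each step until capped at 6740; fixed point is x=6740
Step 3: iterations = ceil(6740/43) = 157

157


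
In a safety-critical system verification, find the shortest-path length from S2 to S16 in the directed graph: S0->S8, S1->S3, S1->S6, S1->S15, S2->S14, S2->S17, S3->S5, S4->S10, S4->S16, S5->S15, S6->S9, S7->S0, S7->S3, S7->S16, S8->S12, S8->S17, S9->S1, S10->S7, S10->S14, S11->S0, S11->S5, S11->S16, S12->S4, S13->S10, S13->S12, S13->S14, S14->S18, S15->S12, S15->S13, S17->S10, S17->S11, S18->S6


BFS layer-by-layer from S2:
  dist 0: {S2}
  dist 1: {S14, S17}
  dist 2: {S10, S11, S18}
  dist 3: {S0, S5, S6, S7, S16}
  -> S16 reached at distance 3
Shortest path length = 3

3


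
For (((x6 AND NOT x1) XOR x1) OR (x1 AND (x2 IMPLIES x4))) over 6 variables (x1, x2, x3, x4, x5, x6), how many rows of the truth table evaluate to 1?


Formula: (((x6 AND NOT x1) XOR x1) OR (x1 AND (x2 IMPLIES x4))) over 6 vars (64 rows)
Evaluate each row (x1, x2, x3, x4, x5, x6 as bits, MSB first):
  row 0 [000000]: (((0 AND NOT 0) XOR 0) OR (0 AND (0 IMPLIES 0))) -> 0
  row 1 [000001]: (((1 AND NOT 0) XOR 0) OR (0 AND (0 IMPLIES 0))) -> 1
  row 2 [000010]: (((0 AND NOT 0) XOR 0) OR (0 AND (0 IMPLIES 0))) -> 0
  row 3 [000011]: (((1 AND NOT 0) XOR 0) OR (0 AND (0 IMPLIES 0))) -> 1
  row 4 [000100]: (((0 AND NOT 0) XOR 0) OR (0 AND (0 IMPLIES 1))) -> 0
  (every remaining row is evaluated the same way; all 64 results are listed next)
Full result column, 8 rows per line (x1,x2,x3 fixed per line; x4,x5,x6 runs 000..111 left to right):
  rows 0-7 [x1,x2,x3=000]: 01010101  (ones: 4)
  rows 8-15 [x1,x2,x3=001]: 01010101  (ones: 4)
  rows 16-23 [x1,x2,x3=010]: 01010101  (ones: 4)
  rows 24-31 [x1,x2,x3=011]: 01010101  (ones: 4)
  rows 32-39 [x1,x2,x3=100]: 11111111  (ones: 8)
  rows 40-47 [x1,x2,x3=101]: 11111111  (ones: 8)
  rows 48-55 [x1,x2,x3=110]: 11111111  (ones: 8)
  rows 56-63 [x1,x2,x3=111]: 11111111  (ones: 8)
Count of 1-rows = 4+4+4+4+8+8+8+8 = 48

48


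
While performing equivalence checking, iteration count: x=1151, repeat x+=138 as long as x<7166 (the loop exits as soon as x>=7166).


Step 1: x goes from 1151 toward 7166 by 138; the body runs while x<7166, so iterations = ceil((bound-start)/step)
Step 2: Distance=6015
Step 3: ceil(6015/138)=44

44


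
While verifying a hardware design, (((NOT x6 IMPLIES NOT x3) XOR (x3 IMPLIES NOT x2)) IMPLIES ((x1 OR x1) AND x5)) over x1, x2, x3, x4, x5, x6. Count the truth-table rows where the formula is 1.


Formula: (((NOT x6 IMPLIES NOT x3) XOR (x3 IMPLIES NOT x2)) IMPLIES ((x1 OR x1) AND x5)) over 6 vars (64 rows)
Evaluate each row (x1, x2, x3, x4, x5, x6 as bits, MSB first):
  row 0 [000000]: (((NOT 0 IMPLIES NOT 0) XOR (0 IMPLIES NOT 0)) IMPLIES ((0 OR 0) AND 0)) -> 1
  row 1 [000001]: (((NOT 1 IMPLIES NOT 0) XOR (0 IMPLIES NOT 0)) IMPLIES ((0 OR 0) AND 0)) -> 1
  row 2 [000010]: (((NOT 0 IMPLIES NOT 0) XOR (0 IMPLIES NOT 0)) IMPLIES ((0 OR 0) AND 1)) -> 1
  row 3 [000011]: (((NOT 1 IMPLIES NOT 0) XOR (0 IMPLIES NOT 0)) IMPLIES ((0 OR 0) AND 1)) -> 1
  row 4 [000100]: (((NOT 0 IMPLIES NOT 0) XOR (0 IMPLIES NOT 0)) IMPLIES ((0 OR 0) AND 0)) -> 1
  (every remaining row is evaluated the same way; all 64 results are listed next)
Full result column, 8 rows per line (x1,x2,x3 fixed per line; x4,x5,x6 runs 000..111 left to right):
  rows 0-7 [x1,x2,x3=000]: 11111111  (ones: 8)
  rows 8-15 [x1,x2,x3=001]: 01010101  (ones: 4)
  rows 16-23 [x1,x2,x3=010]: 11111111  (ones: 8)
  rows 24-31 [x1,x2,x3=011]: 10101010  (ones: 4)
  rows 32-39 [x1,x2,x3=100]: 11111111  (ones: 8)
  rows 40-47 [x1,x2,x3=101]: 01110111  (ones: 6)
  rows 48-55 [x1,x2,x3=110]: 11111111  (ones: 8)
  rows 56-63 [x1,x2,x3=111]: 10111011  (ones: 6)
Count of 1-rows = 8+4+8+4+8+6+8+6 = 52

52


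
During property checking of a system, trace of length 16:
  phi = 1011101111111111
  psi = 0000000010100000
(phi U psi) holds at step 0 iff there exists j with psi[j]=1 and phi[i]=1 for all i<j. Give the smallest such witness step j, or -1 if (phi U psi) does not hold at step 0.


(phi U psi) at 0: need smallest j with psi[j]=1 and phi[i]=1 for all i in [0,j).
Scan from step 0:
  step 0: phi=1, psi=0 -> continue
  step 1: phi=0 -> phi-prefix broken from here
  step 8: psi=1 but phi already failed -> not a witness
  step 10: psi=1 but phi already failed -> not a witness
  end of trace: no witness -> -1
Witness step = -1

-1


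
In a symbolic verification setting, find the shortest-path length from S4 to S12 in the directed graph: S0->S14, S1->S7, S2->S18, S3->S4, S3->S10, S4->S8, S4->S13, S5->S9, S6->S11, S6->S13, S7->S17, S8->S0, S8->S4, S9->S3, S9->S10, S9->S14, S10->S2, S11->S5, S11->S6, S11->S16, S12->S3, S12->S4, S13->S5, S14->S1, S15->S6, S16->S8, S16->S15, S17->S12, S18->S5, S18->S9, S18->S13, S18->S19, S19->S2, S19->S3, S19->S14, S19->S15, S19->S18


BFS layer-by-layer from S4:
  dist 0: {S4}
  dist 1: {S8, S13}
  dist 2: {S0, S5}
  dist 3: {S9, S14}
  dist 4: {S1, S3, S10}
  dist 5: {S2, S7}
  dist 6: {S17, S18}
  dist 7: {S12, S19}
  -> S12 reached at distance 7
Shortest path length = 7

7


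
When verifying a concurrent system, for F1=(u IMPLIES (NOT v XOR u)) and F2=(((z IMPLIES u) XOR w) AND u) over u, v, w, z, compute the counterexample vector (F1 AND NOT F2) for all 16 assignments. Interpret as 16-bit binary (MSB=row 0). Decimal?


F1 = (u IMPLIES (NOT v XOR u))
F2 = (((z IMPLIES u) XOR w) AND u)
Counterexample to F1=>F2 is where F1=1 and F2=0.
Evaluate each row (bits = u,v,w,z, MSB first):
  row 0 [0000]: F1=1 F2=0 -> F1&~F2 -> 1
  row 1 [0001]: F1=1 F2=0 -> F1&~F2 -> 1
  row 2 [0010]: F1=1 F2=0 -> F1&~F2 -> 1
  row 3 [0011]: F1=1 F2=0 -> F1&~F2 -> 1
  row 4 [0100]: F1=1 F2=0 -> F1&~F2 -> 1
  row 5 [0101]: F1=1 F2=0 -> F1&~F2 -> 1
  row 6 [0110]: F1=1 F2=0 -> F1&~F2 -> 1
  row 7 [0111]: F1=1 F2=0 -> F1&~F2 -> 1
  row 8 [1000]: F1=0 F2=1 -> F1&~F2 -> 0
  row 9 [1001]: F1=0 F2=1 -> F1&~F2 -> 0
  row 10 [1010]: F1=0 F2=0 -> F1&~F2 -> 0
  row 11 [1011]: F1=0 F2=0 -> F1&~F2 -> 0
  row 12 [1100]: F1=1 F2=1 -> F1&~F2 -> 0
  row 13 [1101]: F1=1 F2=1 -> F1&~F2 -> 0
  row 14 [1110]: F1=1 F2=0 -> F1&~F2 -> 1
  row 15 [1111]: F1=1 F2=0 -> F1&~F2 -> 1
Full result column, 4 rows per line (u,v fixed per line; w,z runs 00..11 left to right):
  rows 0-3 [u,v=00]: 1111  = hex F
  rows 4-7 [u,v=01]: 1111  = hex F
  rows 8-11 [u,v=10]: 0000  = hex 0
  rows 12-15 [u,v=11]: 0011  = hex 3
Counterexample vector (row 0 .. row 15) = 1111111100000011
Output column grouped in 4s = 1111 1111 0000 0011 = 0xFF03
Convert to decimal digit by digit (value = value*16 + digit):
  F -> 15
  15*16 + 15 (F) = 255
  255*16 + 0 = 4080
  4080*16 + 3 = 65283
Decimal = 65283

65283


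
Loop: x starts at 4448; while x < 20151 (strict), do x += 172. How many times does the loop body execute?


Step 1: x goes from 4448 toward 20151 by 172; the body runs while x<20151, so iterations = ceil((bound-start)/step)
Step 2: Distance=15703
Step 3: ceil(15703/172)=92

92


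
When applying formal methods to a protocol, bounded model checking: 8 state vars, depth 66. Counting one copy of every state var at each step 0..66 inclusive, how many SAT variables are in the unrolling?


BMC unrolls to depth k, creating one copy of each state var for steps 0..k.
Step count = 66 + 1 = 67 (steps 0 through 66)
Vars per step = 8
Total = 8 * 67 = 536

536


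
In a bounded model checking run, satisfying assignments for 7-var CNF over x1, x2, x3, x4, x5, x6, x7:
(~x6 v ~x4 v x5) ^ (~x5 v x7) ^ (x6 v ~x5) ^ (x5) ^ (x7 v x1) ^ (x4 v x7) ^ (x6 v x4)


CNF with 7 clauses over 7 vars (128 assignments).
An assignment satisfies CNF iff every clause has >=1 true literal.
Check each row (bits = x1,x2,x3,x4,x5,x6,x7; clause T/F shown):
  row 0 [0000000]: clauses=TTTFFFF -> 0
  row 1 [0000001]: clauses=TTTFTTF -> 0
  row 2 [0000010]: clauses=TTTFFFT -> 0
  row 3 [0000011]: clauses=TTTFTTT -> 0
  row 4 [0000100]: clauses=TFFTFFF -> 0
  (every remaining row is evaluated the same way; all 128 results are listed next)
Full result column, 8 rows per line (x1,x2,x3,x4 fixed per line; x5,x6,x7 runs 000..111 left to right):
  rows 0-7 [x1,x2,x3,x4=0000]: 00000001  (ones: 1)
  rows 8-15 [x1,x2,x3,x4=0001]: 00000001  (ones: 1)
  rows 16-23 [x1,x2,x3,x4=0010]: 00000001  (ones: 1)
  rows 24-31 [x1,x2,x3,x4=0011]: 00000001  (ones: 1)
  rows 32-39 [x1,x2,x3,x4=0100]: 00000001  (ones: 1)
  rows 40-47 [x1,x2,x3,x4=0101]: 00000001  (ones: 1)
  rows 48-55 [x1,x2,x3,x4=0110]: 00000001  (ones: 1)
  rows 56-63 [x1,x2,x3,x4=0111]: 00000001  (ones: 1)
  rows 64-71 [x1,x2,x3,x4=1000]: 00000001  (ones: 1)
  rows 72-79 [x1,x2,x3,x4=1001]: 00000001  (ones: 1)
  rows 80-87 [x1,x2,x3,x4=1010]: 00000001  (ones: 1)
  rows 88-95 [x1,x2,x3,x4=1011]: 00000001  (ones: 1)
  rows 96-103 [x1,x2,x3,x4=1100]: 00000001  (ones: 1)
  rows 104-111 [x1,x2,x3,x4=1101]: 00000001  (ones: 1)
  rows 112-119 [x1,x2,x3,x4=1110]: 00000001  (ones: 1)
  rows 120-127 [x1,x2,x3,x4=1111]: 00000001  (ones: 1)
Satisfying assignments = 1+1+1+1+1+1+1+1+1+1+1+1+1+1+1+1 = 16

16


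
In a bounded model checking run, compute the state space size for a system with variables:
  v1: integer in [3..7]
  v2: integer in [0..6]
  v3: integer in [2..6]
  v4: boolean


State space = product of domain sizes of all variables.
Domain sizes:
  v1 (integer in [3..7]): 5
  v2 (integer in [0..6]): 7
  v3 (integer in [2..6]): 5
  v4 (boolean): 2
Product = 5 * 7 * 5 * 2 = 350

350


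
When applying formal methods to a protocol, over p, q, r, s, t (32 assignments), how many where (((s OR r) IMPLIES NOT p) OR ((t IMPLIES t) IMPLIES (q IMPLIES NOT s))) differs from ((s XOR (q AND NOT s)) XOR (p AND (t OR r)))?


F1 = (((s OR r) IMPLIES NOT p) OR ((t IMPLIES t) IMPLIES (q IMPLIES NOT s)))
F2 = ((s XOR (q AND NOT s)) XOR (p AND (t OR r)))
Evaluate both on each of 32 rows (bits = p,q,r,s,t):
  row 0 [00000]: F1=1 F2=0 (differ) -> 1
  row 1 [00001]: F1=1 F2=0 (differ) -> 1
  row 2 [00010]: F1=1 F2=1 -> 0
  row 3 [00011]: F1=1 F2=1 -> 0
  row 4 [00100]: F1=1 F2=0 (differ) -> 1
  row 5 [00101]: F1=1 F2=0 (differ) -> 1
  row 6 [00110]: F1=1 F2=1 -> 0
  row 7 [00111]: F1=1 F2=1 -> 0
  row 8 [01000]: F1=1 F2=1 -> 0
  row 9 [01001]: F1=1 F2=1 -> 0
  row 10 [01010]: F1=1 F2=1 -> 0
  row 11 [01011]: F1=1 F2=1 -> 0
  row 12 [01100]: F1=1 F2=1 -> 0
  row 13 [01101]: F1=1 F2=1 -> 0
  row 14 [01110]: F1=1 F2=1 -> 0
  row 15 [01111]: F1=1 F2=1 -> 0
  row 16 [10000]: F1=1 F2=0 (differ) -> 1
  row 17 [10001]: F1=1 F2=1 -> 0
  row 18 [10010]: F1=1 F2=1 -> 0
  row 19 [10011]: F1=1 F2=0 (differ) -> 1
  row 20 [10100]: F1=1 F2=1 -> 0
  row 21 [10101]: F1=1 F2=1 -> 0
  row 22 [10110]: F1=1 F2=0 (differ) -> 1
  row 23 [10111]: F1=1 F2=0 (differ) -> 1
  row 24 [11000]: F1=1 F2=1 -> 0
  row 25 [11001]: F1=1 F2=0 (differ) -> 1
  row 26 [11010]: F1=0 F2=1 (differ) -> 1
  row 27 [11011]: F1=0 F2=0 -> 0
  row 28 [11100]: F1=1 F2=0 (differ) -> 1
  row 29 [11101]: F1=1 F2=0 (differ) -> 1
  row 30 [11110]: F1=0 F2=0 -> 0
  row 31 [11111]: F1=0 F2=0 -> 0
Full result column, 8 rows per line (p,q fixed per line; r,s,t runs 000..111 left to right):
  rows 0-7 [p,q=00]: 11001100  (ones: 4)
  rows 8-15 [p,q=01]: 00000000  (ones: 0)
  rows 16-23 [p,q=10]: 10010011  (ones: 4)
  rows 24-31 [p,q=11]: 01101100  (ones: 4)
Disagreements = 4+0+4+4 = 12

12


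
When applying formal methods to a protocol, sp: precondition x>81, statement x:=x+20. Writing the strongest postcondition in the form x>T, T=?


Formula: sp(P, x:=E) = exists old_x. (x = E[old_x/x]) AND P[old_x/x] (old_x is the value of x before the assignment; eliminate old_x by solving x = E[old_x/x] for old_x)
Step 1: Precondition P: x>81, i.e. old_x > 81
Step 2: Assignment gives x = old_x + 20, so old_x = x - 20
Step 3: Substitute into P: x - 20 > 81
Step 4: Simplify: x > 81+20 = 101

101


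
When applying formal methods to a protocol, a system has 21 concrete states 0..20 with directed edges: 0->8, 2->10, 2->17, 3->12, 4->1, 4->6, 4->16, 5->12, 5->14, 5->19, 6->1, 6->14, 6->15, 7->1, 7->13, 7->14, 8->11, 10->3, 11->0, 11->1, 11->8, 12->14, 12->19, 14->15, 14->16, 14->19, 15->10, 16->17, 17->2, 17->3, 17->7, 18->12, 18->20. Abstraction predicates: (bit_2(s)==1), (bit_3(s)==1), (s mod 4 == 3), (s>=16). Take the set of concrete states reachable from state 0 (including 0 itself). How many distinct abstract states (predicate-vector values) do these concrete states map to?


BFS from 0:
Concrete reachable: {0, 1, 8, 11}
Abstract via predicates (bit_2(s)==1), (bit_3(s)==1), (s mod 4 == 3), (s>=16):
  (0,0,0,0) <- {0, 1}
  (0,1,0,0) <- {8}
  (0,1,1,0) <- {11}
Distinct abstract states = 3

3


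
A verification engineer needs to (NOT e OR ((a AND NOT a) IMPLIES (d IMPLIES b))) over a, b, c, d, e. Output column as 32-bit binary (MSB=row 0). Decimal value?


Formula: (NOT e OR ((a AND NOT a) IMPLIES (d IMPLIES b))) over a, b, c, d, e (32 rows)
Evaluate each row (bits = a,b,c,d,e, MSB first):
  row 0 [00000]: (NOT 0 OR ((0 AND NOT 0) IMPLIES (0 IMPLIES 0))) -> 1
  row 1 [00001]: (NOT 1 OR ((0 AND NOT 0) IMPLIES (0 IMPLIES 0))) -> 1
  row 2 [00010]: (NOT 0 OR ((0 AND NOT 0) IMPLIES (1 IMPLIES 0))) -> 1
  row 3 [00011]: (NOT 1 OR ((0 AND NOT 0) IMPLIES (1 IMPLIES 0))) -> 1
  row 4 [00100]: (NOT 0 OR ((0 AND NOT 0) IMPLIES (0 IMPLIES 0))) -> 1
  row 5 [00101]: (NOT 1 OR ((0 AND NOT 0) IMPLIES (0 IMPLIES 0))) -> 1
  row 6 [00110]: (NOT 0 OR ((0 AND NOT 0) IMPLIES (1 IMPLIES 0))) -> 1
  row 7 [00111]: (NOT 1 OR ((0 AND NOT 0) IMPLIES (1 IMPLIES 0))) -> 1
  row 8 [01000]: (NOT 0 OR ((0 AND NOT 0) IMPLIES (0 IMPLIES 1))) -> 1
  row 9 [01001]: (NOT 1 OR ((0 AND NOT 0) IMPLIES (0 IMPLIES 1))) -> 1
  row 10 [01010]: (NOT 0 OR ((0 AND NOT 0) IMPLIES (1 IMPLIES 1))) -> 1
  row 11 [01011]: (NOT 1 OR ((0 AND NOT 0) IMPLIES (1 IMPLIES 1))) -> 1
  row 12 [01100]: (NOT 0 OR ((0 AND NOT 0) IMPLIES (0 IMPLIES 1))) -> 1
  row 13 [01101]: (NOT 1 OR ((0 AND NOT 0) IMPLIES (0 IMPLIES 1))) -> 1
  row 14 [01110]: (NOT 0 OR ((0 AND NOT 0) IMPLIES (1 IMPLIES 1))) -> 1
  row 15 [01111]: (NOT 1 OR ((0 AND NOT 0) IMPLIES (1 IMPLIES 1))) -> 1
  row 16 [10000]: (NOT 0 OR ((1 AND NOT 1) IMPLIES (0 IMPLIES 0))) -> 1
  row 17 [10001]: (NOT 1 OR ((1 AND NOT 1) IMPLIES (0 IMPLIES 0))) -> 1
  row 18 [10010]: (NOT 0 OR ((1 AND NOT 1) IMPLIES (1 IMPLIES 0))) -> 1
  row 19 [10011]: (NOT 1 OR ((1 AND NOT 1) IMPLIES (1 IMPLIES 0))) -> 1
  row 20 [10100]: (NOT 0 OR ((1 AND NOT 1) IMPLIES (0 IMPLIES 0))) -> 1
  row 21 [10101]: (NOT 1 OR ((1 AND NOT 1) IMPLIES (0 IMPLIES 0))) -> 1
  row 22 [10110]: (NOT 0 OR ((1 AND NOT 1) IMPLIES (1 IMPLIES 0))) -> 1
  row 23 [10111]: (NOT 1 OR ((1 AND NOT 1) IMPLIES (1 IMPLIES 0))) -> 1
  row 24 [11000]: (NOT 0 OR ((1 AND NOT 1) IMPLIES (0 IMPLIES 1))) -> 1
  row 25 [11001]: (NOT 1 OR ((1 AND NOT 1) IMPLIES (0 IMPLIES 1))) -> 1
  row 26 [11010]: (NOT 0 OR ((1 AND NOT 1) IMPLIES (1 IMPLIES 1))) -> 1
  row 27 [11011]: (NOT 1 OR ((1 AND NOT 1) IMPLIES (1 IMPLIES 1))) -> 1
  row 28 [11100]: (NOT 0 OR ((1 AND NOT 1) IMPLIES (0 IMPLIES 1))) -> 1
  row 29 [11101]: (NOT 1 OR ((1 AND NOT 1) IMPLIES (0 IMPLIES 1))) -> 1
  row 30 [11110]: (NOT 0 OR ((1 AND NOT 1) IMPLIES (1 IMPLIES 1))) -> 1
  row 31 [11111]: (NOT 1 OR ((1 AND NOT 1) IMPLIES (1 IMPLIES 1))) -> 1
Full result column, 4 rows per line (a,b,c fixed per line; d,e runs 00..11 left to right):
  rows 0-3 [a,b,c=000]: 1111  = hex F
  rows 4-7 [a,b,c=001]: 1111  = hex F
  rows 8-11 [a,b,c=010]: 1111  = hex F
  rows 12-15 [a,b,c=011]: 1111  = hex F
  rows 16-19 [a,b,c=100]: 1111  = hex F
  rows 20-23 [a,b,c=101]: 1111  = hex F
  rows 24-27 [a,b,c=110]: 1111  = hex F
  rows 28-31 [a,b,c=111]: 1111  = hex F
Output column (row 0 .. row 31) = 11111111111111111111111111111111
Output column grouped in 4s = 1111 1111 1111 1111 1111 1111 1111 1111 = 0xFFFFFFFF
Convert to decimal digit by digit (value = value*16 + digit):
  F -> 15
  15*16 + 15 (F) = 255
  255*16 + 15 (F) = 4095
  4095*16 + 15 (F) = 65535
  65535*16 + 15 (F) = 1048575
  1048575*16 + 15 (F) = 16777215
  16777215*16 + 15 (F) = 268435455
  268435455*16 + 15 (F) = 4294967295
Decimal = 4294967295

4294967295


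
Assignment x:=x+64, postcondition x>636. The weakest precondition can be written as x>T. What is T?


Formula: wp(x:=E, P) = P[E/x] (substitute E for x in postcondition)
Step 1: Postcondition: x>636
Step 2: Substitute x+64 for x: x+64>636
Step 3: Solve for x: x > 636-64 = 572

572


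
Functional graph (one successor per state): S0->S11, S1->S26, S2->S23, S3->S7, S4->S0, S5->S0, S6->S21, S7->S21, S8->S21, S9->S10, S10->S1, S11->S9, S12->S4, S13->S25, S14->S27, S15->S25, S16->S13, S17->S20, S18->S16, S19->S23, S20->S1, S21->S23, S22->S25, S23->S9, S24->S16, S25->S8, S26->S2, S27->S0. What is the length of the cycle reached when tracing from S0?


Trace from S0 until a state repeats:
  S0 -> S11 -> S9 -> S10 -> S1 -> S26 -> S2 -> S23 -> S9
S9 first seen at step 2, revisited at step 8.
Cycle length = 8 - 2 = 6

6


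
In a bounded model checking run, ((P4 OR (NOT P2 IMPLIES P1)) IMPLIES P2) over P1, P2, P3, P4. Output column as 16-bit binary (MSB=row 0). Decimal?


Formula: ((P4 OR (NOT P2 IMPLIES P1)) IMPLIES P2) over P1, P2, P3, P4 (16 rows)
Evaluate each row (bits = P1,P2,P3,P4, MSB first):
  row 0 [0000]: ((0 OR (NOT 0 IMPLIES 0)) IMPLIES 0) -> 1
  row 1 [0001]: ((1 OR (NOT 0 IMPLIES 0)) IMPLIES 0) -> 0
  row 2 [0010]: ((0 OR (NOT 0 IMPLIES 0)) IMPLIES 0) -> 1
  row 3 [0011]: ((1 OR (NOT 0 IMPLIES 0)) IMPLIES 0) -> 0
  row 4 [0100]: ((0 OR (NOT 1 IMPLIES 0)) IMPLIES 1) -> 1
  row 5 [0101]: ((1 OR (NOT 1 IMPLIES 0)) IMPLIES 1) -> 1
  row 6 [0110]: ((0 OR (NOT 1 IMPLIES 0)) IMPLIES 1) -> 1
  row 7 [0111]: ((1 OR (NOT 1 IMPLIES 0)) IMPLIES 1) -> 1
  row 8 [1000]: ((0 OR (NOT 0 IMPLIES 1)) IMPLIES 0) -> 0
  row 9 [1001]: ((1 OR (NOT 0 IMPLIES 1)) IMPLIES 0) -> 0
  row 10 [1010]: ((0 OR (NOT 0 IMPLIES 1)) IMPLIES 0) -> 0
  row 11 [1011]: ((1 OR (NOT 0 IMPLIES 1)) IMPLIES 0) -> 0
  row 12 [1100]: ((0 OR (NOT 1 IMPLIES 1)) IMPLIES 1) -> 1
  row 13 [1101]: ((1 OR (NOT 1 IMPLIES 1)) IMPLIES 1) -> 1
  row 14 [1110]: ((0 OR (NOT 1 IMPLIES 1)) IMPLIES 1) -> 1
  row 15 [1111]: ((1 OR (NOT 1 IMPLIES 1)) IMPLIES 1) -> 1
Full result column, 4 rows per line (P1,P2 fixed per line; P3,P4 runs 00..11 left to right):
  rows 0-3 [P1,P2=00]: 1010  = hex A
  rows 4-7 [P1,P2=01]: 1111  = hex F
  rows 8-11 [P1,P2=10]: 0000  = hex 0
  rows 12-15 [P1,P2=11]: 1111  = hex F
Output column (row 0 .. row 15) = 1010111100001111
Output column grouped in 4s = 1010 1111 0000 1111 = 0xAF0F
Convert to decimal digit by digit (value = value*16 + digit):
  A -> 10
  10*16 + 15 (F) = 175
  175*16 + 0 = 2800
  2800*16 + 15 (F) = 44815
Decimal = 44815

44815
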